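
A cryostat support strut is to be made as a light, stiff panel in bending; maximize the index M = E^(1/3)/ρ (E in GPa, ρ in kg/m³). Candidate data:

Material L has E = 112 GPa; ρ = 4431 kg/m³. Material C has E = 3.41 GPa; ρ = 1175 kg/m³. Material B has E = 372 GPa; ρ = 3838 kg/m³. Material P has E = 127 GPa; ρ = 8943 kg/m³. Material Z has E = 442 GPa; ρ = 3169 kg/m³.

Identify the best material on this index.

Evaluate M for each candidate:
  material Z: M = 2.40×10⁻³
  material B: M = 1.87×10⁻³
  material C: M = 1.28×10⁻³
  material L: M = 1.09×10⁻³
  material P: M = 0.562×10⁻³
Material Z has the largest M.

material Z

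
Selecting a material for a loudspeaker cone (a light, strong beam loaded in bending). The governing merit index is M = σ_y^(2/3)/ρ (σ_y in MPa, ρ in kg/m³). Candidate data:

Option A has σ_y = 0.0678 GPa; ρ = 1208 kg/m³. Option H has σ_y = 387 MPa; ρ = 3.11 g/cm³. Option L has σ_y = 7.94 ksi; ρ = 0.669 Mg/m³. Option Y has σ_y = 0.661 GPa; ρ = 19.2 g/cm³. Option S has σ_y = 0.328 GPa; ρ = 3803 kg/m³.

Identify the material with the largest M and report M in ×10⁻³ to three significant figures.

option L, M = 21.6×10⁻³

In SI units:
  option A: σ_y = 67.80 MPa, ρ = 1208 kg/m³
  option H: σ_y = 387.0 MPa, ρ = 3110 kg/m³
  option L: σ_y = 54.74 MPa, ρ = 669.0 kg/m³
  option Y: σ_y = 661.0 MPa, ρ = 19200 kg/m³
  option S: σ_y = 328.0 MPa, ρ = 3803 kg/m³
  option L: M = 21.6×10⁻³
  option H: M = 17.1×10⁻³
  option A: M = 13.8×10⁻³
  option S: M = 12.5×10⁻³
  option Y: M = 3.95×10⁻³
Option L ranks first.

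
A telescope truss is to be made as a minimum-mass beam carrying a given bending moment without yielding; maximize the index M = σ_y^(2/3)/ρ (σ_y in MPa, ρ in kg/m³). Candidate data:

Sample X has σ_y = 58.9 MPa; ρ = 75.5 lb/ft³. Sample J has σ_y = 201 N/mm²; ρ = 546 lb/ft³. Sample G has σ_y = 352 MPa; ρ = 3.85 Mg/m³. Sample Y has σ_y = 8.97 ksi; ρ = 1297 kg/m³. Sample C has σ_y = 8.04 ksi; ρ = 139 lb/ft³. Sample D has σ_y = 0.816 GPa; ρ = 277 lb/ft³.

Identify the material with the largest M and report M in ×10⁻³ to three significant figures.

Convert each candidate to consistent units, then evaluate M:
  sample X: σ_y = 58.90 MPa, ρ = 1209 kg/m³
  sample J: σ_y = 201.0 MPa, ρ = 8746 kg/m³
  sample G: σ_y = 352.0 MPa, ρ = 3850 kg/m³
  sample Y: σ_y = 61.85 MPa, ρ = 1297 kg/m³
  sample C: σ_y = 55.43 MPa, ρ = 2227 kg/m³
  sample D: σ_y = 816.0 MPa, ρ = 4437 kg/m³
  sample D: M = 19.7×10⁻³
  sample G: M = 12.9×10⁻³
  sample X: M = 12.5×10⁻³
  sample Y: M = 12.1×10⁻³
  sample C: M = 6.53×10⁻³
  sample J: M = 3.92×10⁻³
Sample D has the largest M.

sample D, M = 19.7×10⁻³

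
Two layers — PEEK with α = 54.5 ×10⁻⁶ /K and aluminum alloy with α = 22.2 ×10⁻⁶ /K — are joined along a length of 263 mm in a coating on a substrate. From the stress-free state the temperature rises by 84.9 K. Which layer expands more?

PEEK

α(PEEK) = 54.5×10⁻⁶/K vs α(aluminum alloy) = 22.2×10⁻⁶/K.
Higher α expands more for the same ΔT: PEEK.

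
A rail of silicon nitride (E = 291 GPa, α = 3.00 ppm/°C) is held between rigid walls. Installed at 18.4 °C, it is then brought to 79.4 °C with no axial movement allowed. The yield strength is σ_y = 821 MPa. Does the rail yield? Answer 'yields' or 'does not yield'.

ΔT = 61.00 K. Constrained thermal stress σ = E·α·ΔT = 291.0×10³ MPa × 3.00×10⁻⁶ × 61.00 = 53.3 MPa (compressive).
Compare to σ_y = 821 MPa: σ < σ_y, so it does not yield.

does not yield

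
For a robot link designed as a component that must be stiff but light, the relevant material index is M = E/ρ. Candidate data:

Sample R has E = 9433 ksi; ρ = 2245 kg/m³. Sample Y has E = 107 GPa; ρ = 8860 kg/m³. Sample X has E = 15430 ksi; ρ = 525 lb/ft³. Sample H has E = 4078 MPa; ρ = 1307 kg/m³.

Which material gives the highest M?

sample R

Putting every candidate on a common basis:
  sample R: E = 65.04 GPa, ρ = 2245 kg/m³
  sample Y: E = 107.0 GPa, ρ = 8860 kg/m³
  sample X: E = 106.4 GPa, ρ = 8410 kg/m³
  sample H: E = 4.078 GPa, ρ = 1307 kg/m³
  sample R: M = 29.0 MN·m/kg
  sample X: M = 12.7 MN·m/kg
  sample Y: M = 12.1 MN·m/kg
  sample H: M = 3.12 MN·m/kg
Highest index: sample R.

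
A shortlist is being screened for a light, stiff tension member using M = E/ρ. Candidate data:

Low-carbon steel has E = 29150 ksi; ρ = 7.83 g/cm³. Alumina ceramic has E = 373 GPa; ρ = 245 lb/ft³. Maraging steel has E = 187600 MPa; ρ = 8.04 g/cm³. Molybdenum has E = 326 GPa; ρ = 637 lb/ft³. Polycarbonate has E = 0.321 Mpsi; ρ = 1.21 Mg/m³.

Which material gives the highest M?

Convert each candidate to consistent units, then evaluate M:
  low-carbon steel: E = 201.0 GPa, ρ = 7830 kg/m³
  alumina ceramic: E = 373.0 GPa, ρ = 3925 kg/m³
  maraging steel: E = 187.6 GPa, ρ = 8040 kg/m³
  molybdenum: E = 326.0 GPa, ρ = 10200 kg/m³
  polycarbonate: E = 2.213 GPa, ρ = 1210 kg/m³
  alumina ceramic: M = 95.0 MN·m/kg
  molybdenum: M = 31.9 MN·m/kg
  low-carbon steel: M = 25.7 MN·m/kg
  maraging steel: M = 23.3 MN·m/kg
  polycarbonate: M = 1.83 MN·m/kg
Highest index: alumina ceramic.

alumina ceramic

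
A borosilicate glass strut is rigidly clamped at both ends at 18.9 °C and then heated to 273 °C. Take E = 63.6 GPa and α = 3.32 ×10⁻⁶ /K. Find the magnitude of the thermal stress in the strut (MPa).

53.7 MPa

ΔT = 254.1 K. Constrained thermal stress σ = E·α·ΔT = 63.60×10³ MPa × 3.32×10⁻⁶ × 254.1 = 53.7 MPa (compressive).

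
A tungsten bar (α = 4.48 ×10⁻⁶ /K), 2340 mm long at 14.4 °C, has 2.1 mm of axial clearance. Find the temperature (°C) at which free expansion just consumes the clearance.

215 °C

α·L₀·ΔT = 2.1 mm ⇒ ΔT = 2.1 / (4.48×10⁻⁶ × 2340.0) = 200.3 K.
T = 14.4 + 200.3 = 214.7 °C.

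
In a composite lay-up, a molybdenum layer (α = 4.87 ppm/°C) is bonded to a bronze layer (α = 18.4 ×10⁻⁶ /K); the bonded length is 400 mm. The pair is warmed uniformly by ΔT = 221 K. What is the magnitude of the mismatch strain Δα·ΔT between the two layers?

2.99×10⁻³

Δα = |4.87 − 18.4|×10⁻⁶/K = 13.5×10⁻⁶/K.
Mismatch strain = Δα·ΔT = 13.5×10⁻⁶ × 221.0 = 2.99×10⁻³.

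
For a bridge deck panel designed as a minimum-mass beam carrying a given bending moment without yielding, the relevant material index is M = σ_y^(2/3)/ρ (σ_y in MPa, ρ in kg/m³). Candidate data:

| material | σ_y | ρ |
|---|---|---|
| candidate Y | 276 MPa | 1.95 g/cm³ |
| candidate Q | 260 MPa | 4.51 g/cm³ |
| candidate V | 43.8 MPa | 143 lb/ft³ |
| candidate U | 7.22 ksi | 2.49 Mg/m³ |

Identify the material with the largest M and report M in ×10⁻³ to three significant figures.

candidate Y, M = 21.7×10⁻³

After converting to SI:
  candidate Y: σ_y = 276.0 MPa, ρ = 1950 kg/m³
  candidate Q: σ_y = 260.0 MPa, ρ = 4510 kg/m³
  candidate V: σ_y = 43.80 MPa, ρ = 2291 kg/m³
  candidate U: σ_y = 49.78 MPa, ρ = 2490 kg/m³
  candidate Y: M = 21.7×10⁻³
  candidate Q: M = 9.03×10⁻³
  candidate U: M = 5.43×10⁻³
  candidate V: M = 5.42×10⁻³
Highest index: candidate Y.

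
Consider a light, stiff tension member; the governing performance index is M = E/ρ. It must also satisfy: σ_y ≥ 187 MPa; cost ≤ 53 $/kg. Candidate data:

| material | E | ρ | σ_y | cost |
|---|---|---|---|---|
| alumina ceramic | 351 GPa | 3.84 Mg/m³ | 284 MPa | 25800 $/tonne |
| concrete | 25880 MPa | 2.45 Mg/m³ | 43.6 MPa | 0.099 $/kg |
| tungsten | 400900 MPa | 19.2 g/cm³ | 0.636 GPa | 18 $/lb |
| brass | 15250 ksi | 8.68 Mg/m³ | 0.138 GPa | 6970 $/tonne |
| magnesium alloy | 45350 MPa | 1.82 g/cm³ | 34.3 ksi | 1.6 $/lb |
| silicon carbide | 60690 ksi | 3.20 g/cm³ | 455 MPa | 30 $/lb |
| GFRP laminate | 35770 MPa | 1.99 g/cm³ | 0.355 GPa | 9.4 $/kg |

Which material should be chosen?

Screen on constraints: σ_y ≥ 187 MPa; cost ≤ 53 $/kg. Survivors: alumina ceramic, tungsten, magnesium alloy, GFRP laminate.
In SI units:
  alumina ceramic: E = 351.0 GPa, ρ = 3840 kg/m³
  tungsten: E = 400.9 GPa, ρ = 19200 kg/m³
  magnesium alloy: E = 45.35 GPa, ρ = 1820 kg/m³
  GFRP laminate: E = 35.77 GPa, ρ = 1990 kg/m³
  alumina ceramic: M = 91.4 MN·m/kg
  magnesium alloy: M = 24.9 MN·m/kg
  tungsten: M = 20.9 MN·m/kg
  GFRP laminate: M = 18.0 MN·m/kg
Highest index: alumina ceramic.

alumina ceramic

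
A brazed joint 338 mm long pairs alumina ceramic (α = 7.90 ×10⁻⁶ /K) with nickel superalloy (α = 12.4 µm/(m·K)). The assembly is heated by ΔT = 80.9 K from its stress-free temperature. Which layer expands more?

nickel superalloy

α(alumina ceramic) = 7.90×10⁻⁶/K vs α(nickel superalloy) = 12.4×10⁻⁶/K.
Higher α expands more for the same ΔT: nickel superalloy.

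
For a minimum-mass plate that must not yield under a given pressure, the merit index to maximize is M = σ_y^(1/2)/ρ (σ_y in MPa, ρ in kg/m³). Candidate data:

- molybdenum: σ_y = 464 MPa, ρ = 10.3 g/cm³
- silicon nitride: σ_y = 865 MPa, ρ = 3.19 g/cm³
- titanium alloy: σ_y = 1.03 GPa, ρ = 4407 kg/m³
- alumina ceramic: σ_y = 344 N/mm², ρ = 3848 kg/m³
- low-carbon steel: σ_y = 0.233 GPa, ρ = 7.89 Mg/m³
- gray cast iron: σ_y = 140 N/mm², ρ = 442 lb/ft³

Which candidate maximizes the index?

Normalizing units and computing the index:
  molybdenum: σ_y = 464.0 MPa, ρ = 10300 kg/m³
  silicon nitride: σ_y = 865.0 MPa, ρ = 3190 kg/m³
  titanium alloy: σ_y = 1030 MPa, ρ = 4407 kg/m³
  alumina ceramic: σ_y = 344.0 MPa, ρ = 3848 kg/m³
  low-carbon steel: σ_y = 233.0 MPa, ρ = 7890 kg/m³
  gray cast iron: σ_y = 140.0 MPa, ρ = 7080 kg/m³
  silicon nitride: M = 9.22×10⁻³
  titanium alloy: M = 7.28×10⁻³
  alumina ceramic: M = 4.82×10⁻³
  molybdenum: M = 2.09×10⁻³
  low-carbon steel: M = 1.93×10⁻³
  gray cast iron: M = 1.67×10⁻³
Silicon nitride has the largest M.

silicon nitride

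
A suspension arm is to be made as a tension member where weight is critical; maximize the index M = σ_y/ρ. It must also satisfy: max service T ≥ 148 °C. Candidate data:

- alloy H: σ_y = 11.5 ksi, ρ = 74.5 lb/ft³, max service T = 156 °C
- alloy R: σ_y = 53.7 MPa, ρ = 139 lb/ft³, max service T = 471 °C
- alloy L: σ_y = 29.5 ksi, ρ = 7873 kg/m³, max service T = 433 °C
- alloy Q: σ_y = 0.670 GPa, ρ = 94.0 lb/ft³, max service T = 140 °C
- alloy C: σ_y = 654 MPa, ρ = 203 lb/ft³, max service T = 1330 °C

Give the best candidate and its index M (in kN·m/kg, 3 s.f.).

alloy C, M = 201 kN·m/kg

Screen on constraints: max service T ≥ 148 °C. Survivors: alloy H, alloy R, alloy L, alloy C.
Normalizing units and computing the index:
  alloy H: σ_y = 79.29 MPa, ρ = 1193 kg/m³
  alloy R: σ_y = 53.70 MPa, ρ = 2227 kg/m³
  alloy L: σ_y = 203.4 MPa, ρ = 7873 kg/m³
  alloy C: σ_y = 654.0 MPa, ρ = 3252 kg/m³
  alloy C: M = 201 kN·m/kg
  alloy H: M = 66.4 kN·m/kg
  alloy L: M = 25.8 kN·m/kg
  alloy R: M = 24.1 kN·m/kg
Highest index: alloy C.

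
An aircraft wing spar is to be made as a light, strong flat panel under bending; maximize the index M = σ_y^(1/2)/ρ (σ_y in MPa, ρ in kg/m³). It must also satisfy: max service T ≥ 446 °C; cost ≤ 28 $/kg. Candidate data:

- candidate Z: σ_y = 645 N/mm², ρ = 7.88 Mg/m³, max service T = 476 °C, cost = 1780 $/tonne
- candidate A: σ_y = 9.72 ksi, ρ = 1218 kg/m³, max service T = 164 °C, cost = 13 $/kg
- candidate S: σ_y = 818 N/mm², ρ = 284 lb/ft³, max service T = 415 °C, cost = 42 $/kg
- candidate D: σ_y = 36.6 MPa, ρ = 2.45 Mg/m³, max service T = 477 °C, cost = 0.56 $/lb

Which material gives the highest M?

Screen on constraints: max service T ≥ 446 °C; cost ≤ 28 $/kg. Survivors: candidate Z, candidate D.
In SI units:
  candidate Z: σ_y = 645.0 MPa, ρ = 7880 kg/m³
  candidate D: σ_y = 36.60 MPa, ρ = 2450 kg/m³
  candidate Z: M = 3.22×10⁻³
  candidate D: M = 2.47×10⁻³
Candidate Z ranks first.

candidate Z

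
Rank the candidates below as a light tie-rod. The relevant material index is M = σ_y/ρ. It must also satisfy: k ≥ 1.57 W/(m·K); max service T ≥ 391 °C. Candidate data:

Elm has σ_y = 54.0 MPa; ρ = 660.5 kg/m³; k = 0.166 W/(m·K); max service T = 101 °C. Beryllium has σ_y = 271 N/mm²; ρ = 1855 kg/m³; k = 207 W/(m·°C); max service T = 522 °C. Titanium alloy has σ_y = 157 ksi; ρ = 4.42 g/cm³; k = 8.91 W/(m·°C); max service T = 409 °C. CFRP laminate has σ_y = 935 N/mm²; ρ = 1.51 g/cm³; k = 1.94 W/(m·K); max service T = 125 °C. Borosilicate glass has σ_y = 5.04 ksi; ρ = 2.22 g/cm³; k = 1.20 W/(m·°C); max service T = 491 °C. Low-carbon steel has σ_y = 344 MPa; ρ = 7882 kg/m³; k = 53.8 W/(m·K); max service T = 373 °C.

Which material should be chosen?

Screen on constraints: k ≥ 1.57 W/(m·K); max service T ≥ 391 °C. Survivors: beryllium, titanium alloy.
After converting to SI:
  beryllium: σ_y = 271.0 MPa, ρ = 1855 kg/m³
  titanium alloy: σ_y = 1082 MPa, ρ = 4420 kg/m³
  titanium alloy: M = 245 kN·m/kg
  beryllium: M = 146 kN·m/kg
Titanium alloy has the largest M.

titanium alloy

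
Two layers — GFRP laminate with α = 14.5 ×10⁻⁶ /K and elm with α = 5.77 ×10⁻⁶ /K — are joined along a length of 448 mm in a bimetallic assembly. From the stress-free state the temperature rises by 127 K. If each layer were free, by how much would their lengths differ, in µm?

497 µm

Δα = |14.5 − 5.77|×10⁻⁶/K = 8.73×10⁻⁶/K.
ΔL_mismatch = Δα·L·ΔT = 8.73×10⁻⁶ × 448.0 mm × 127.0 K = 497 µm.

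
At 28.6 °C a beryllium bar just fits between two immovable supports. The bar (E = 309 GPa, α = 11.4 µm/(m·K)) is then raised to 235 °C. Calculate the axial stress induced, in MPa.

727 MPa

ΔT = 206.4 K. Constrained thermal stress σ = E·α·ΔT = 309.0×10³ MPa × 11.4×10⁻⁶ × 206.4 = 727 MPa (compressive).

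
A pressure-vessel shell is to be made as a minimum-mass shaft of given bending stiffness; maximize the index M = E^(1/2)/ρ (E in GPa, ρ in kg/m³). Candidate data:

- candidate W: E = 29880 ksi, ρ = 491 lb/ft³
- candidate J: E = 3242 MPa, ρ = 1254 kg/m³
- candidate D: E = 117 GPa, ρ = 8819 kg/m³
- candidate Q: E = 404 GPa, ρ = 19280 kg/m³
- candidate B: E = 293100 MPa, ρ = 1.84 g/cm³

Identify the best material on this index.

candidate B

Normalizing units and computing the index:
  candidate W: E = 206.0 GPa, ρ = 7865 kg/m³
  candidate J: E = 3.242 GPa, ρ = 1254 kg/m³
  candidate D: E = 117.0 GPa, ρ = 8819 kg/m³
  candidate Q: E = 404.0 GPa, ρ = 19280 kg/m³
  candidate B: E = 293.1 GPa, ρ = 1840 kg/m³
  candidate B: M = 9.30×10⁻³
  candidate W: M = 1.82×10⁻³
  candidate J: M = 1.44×10⁻³
  candidate D: M = 1.23×10⁻³
  candidate Q: M = 1.04×10⁻³
The maximum is for candidate B.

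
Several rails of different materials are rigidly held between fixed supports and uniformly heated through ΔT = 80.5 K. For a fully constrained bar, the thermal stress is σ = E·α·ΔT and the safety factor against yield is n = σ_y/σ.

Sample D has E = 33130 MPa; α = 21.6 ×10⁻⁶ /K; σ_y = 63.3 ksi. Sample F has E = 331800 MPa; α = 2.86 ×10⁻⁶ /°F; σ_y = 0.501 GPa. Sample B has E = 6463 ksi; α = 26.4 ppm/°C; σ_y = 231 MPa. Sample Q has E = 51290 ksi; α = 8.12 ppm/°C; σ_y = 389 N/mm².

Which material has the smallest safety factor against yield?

sample Q

In consistent units (E in GPa, α in ×10⁻⁶/K, σ_y in MPa):
  sample D: E = 33.13, α = 21.6, σ_y = 436.4 → σ = 57.6 MPa, n = 7.58
  sample F: E = 331.8, α = 5.15, σ_y = 501.0 → σ = 138 MPa, n = 3.64
  sample B: E = 44.56, α = 26.4, σ_y = 231.0 → σ = 94.7 MPa, n = 2.44
  sample Q: E = 353.6, α = 8.12, σ_y = 389.0 → σ = 231 MPa, n = 1.68
The minimum is sample Q at n = 1.68.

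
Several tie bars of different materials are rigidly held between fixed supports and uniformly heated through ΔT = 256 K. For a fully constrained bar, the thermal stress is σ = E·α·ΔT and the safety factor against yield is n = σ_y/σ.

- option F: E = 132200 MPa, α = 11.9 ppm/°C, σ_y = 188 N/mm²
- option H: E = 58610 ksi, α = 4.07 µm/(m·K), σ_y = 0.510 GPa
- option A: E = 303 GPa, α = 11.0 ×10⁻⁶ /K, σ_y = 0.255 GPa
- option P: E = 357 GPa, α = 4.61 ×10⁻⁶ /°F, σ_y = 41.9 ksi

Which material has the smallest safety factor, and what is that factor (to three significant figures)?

option A, n = 0.299

Converting E to GPa, α to ×10⁻⁶/K, σ_y to MPa, then σ and n for each:
  option F: E = 132.2, α = 11.9, σ_y = 188.0 → σ = 403 MPa, n = 0.467
  option H: E = 404.1, α = 4.07, σ_y = 510.0 → σ = 421 MPa, n = 1.21
  option A: E = 303.0, α = 11.0, σ_y = 255.0 → σ = 853 MPa, n = 0.299
  option P: E = 357.0, α = 8.30, σ_y = 288.9 → σ = 758 MPa, n = 0.381
Smallest n: option A with n = 0.299.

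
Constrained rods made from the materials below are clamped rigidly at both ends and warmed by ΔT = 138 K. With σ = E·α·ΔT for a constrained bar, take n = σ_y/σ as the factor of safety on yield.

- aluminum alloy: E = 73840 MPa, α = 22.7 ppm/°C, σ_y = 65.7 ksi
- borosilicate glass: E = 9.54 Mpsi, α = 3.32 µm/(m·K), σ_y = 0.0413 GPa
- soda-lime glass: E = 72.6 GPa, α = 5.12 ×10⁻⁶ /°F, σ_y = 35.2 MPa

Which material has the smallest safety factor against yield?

soda-lime glass

In consistent units (E in GPa, α in ×10⁻⁶/K, σ_y in MPa):
  aluminum alloy: E = 73.84, α = 22.7, σ_y = 453.0 → σ = 231 MPa, n = 1.96
  borosilicate glass: E = 65.78, α = 3.32, σ_y = 41.30 → σ = 30.1 MPa, n = 1.37
  soda-lime glass: E = 72.60, α = 9.22, σ_y = 35.20 → σ = 92.3 MPa, n = 0.381
Soda-lime glass has the lowest safety factor, n = 0.381.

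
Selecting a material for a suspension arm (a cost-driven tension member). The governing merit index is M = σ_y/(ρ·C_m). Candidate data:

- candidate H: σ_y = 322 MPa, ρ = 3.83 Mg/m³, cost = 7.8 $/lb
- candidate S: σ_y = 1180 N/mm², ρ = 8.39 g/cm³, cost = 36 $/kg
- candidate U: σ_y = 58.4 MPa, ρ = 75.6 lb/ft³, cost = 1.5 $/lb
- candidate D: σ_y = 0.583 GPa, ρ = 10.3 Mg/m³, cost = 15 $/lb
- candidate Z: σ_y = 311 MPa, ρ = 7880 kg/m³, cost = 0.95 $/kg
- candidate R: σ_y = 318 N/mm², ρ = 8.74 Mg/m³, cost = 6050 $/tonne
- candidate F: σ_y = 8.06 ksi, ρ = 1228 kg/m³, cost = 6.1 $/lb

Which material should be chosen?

Normalizing units and computing the index:
  candidate H: σ_y = 322.0 MPa, ρ = 3830 kg/m³, cost = 17.20 $/kg
  candidate S: σ_y = 1180 MPa, ρ = 8390 kg/m³, cost = 36.00 $/kg
  candidate U: σ_y = 58.40 MPa, ρ = 1211 kg/m³, cost = 3.307 $/kg
  candidate D: σ_y = 583.0 MPa, ρ = 10300 kg/m³, cost = 33.07 $/kg
  candidate Z: σ_y = 311.0 MPa, ρ = 7880 kg/m³, cost = 0.9500 $/kg
  candidate R: σ_y = 318.0 MPa, ρ = 8740 kg/m³, cost = 6.050 $/kg
  candidate F: σ_y = 55.57 MPa, ρ = 1228 kg/m³, cost = 13.45 $/kg
  candidate Z: M = 41.5 kN·m per $
  candidate U: M = 14.6 kN·m per $
  candidate R: M = 6.01 kN·m per $
  candidate H: M = 4.89 kN·m per $
  candidate S: M = 3.91 kN·m per $
  candidate F: M = 3.37 kN·m per $
  candidate D: M = 1.71 kN·m per $
The maximum is for candidate Z.

candidate Z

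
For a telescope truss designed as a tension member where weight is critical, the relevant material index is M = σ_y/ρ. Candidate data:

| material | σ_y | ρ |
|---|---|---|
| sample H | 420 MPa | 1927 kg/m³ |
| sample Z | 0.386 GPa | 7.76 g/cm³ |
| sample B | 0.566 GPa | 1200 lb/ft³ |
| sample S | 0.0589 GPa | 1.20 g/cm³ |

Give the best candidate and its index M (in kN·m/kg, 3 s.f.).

In SI units:
  sample H: σ_y = 420.0 MPa, ρ = 1927 kg/m³
  sample Z: σ_y = 386.0 MPa, ρ = 7760 kg/m³
  sample B: σ_y = 566.0 MPa, ρ = 19220 kg/m³
  sample S: σ_y = 58.90 MPa, ρ = 1200 kg/m³
  sample H: M = 218 kN·m/kg
  sample Z: M = 49.7 kN·m/kg
  sample S: M = 49.1 kN·m/kg
  sample B: M = 29.4 kN·m/kg
Highest index: sample H.

sample H, M = 218 kN·m/kg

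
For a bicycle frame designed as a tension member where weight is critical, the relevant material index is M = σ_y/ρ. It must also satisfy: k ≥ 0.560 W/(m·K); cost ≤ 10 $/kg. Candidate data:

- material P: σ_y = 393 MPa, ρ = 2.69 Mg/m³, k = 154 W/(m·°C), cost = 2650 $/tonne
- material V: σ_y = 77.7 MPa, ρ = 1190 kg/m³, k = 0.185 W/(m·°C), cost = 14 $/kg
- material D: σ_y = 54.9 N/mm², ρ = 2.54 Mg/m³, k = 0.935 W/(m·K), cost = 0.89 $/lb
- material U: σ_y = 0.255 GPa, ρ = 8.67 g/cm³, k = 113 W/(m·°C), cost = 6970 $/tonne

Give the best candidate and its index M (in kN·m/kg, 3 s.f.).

material P, M = 146 kN·m/kg

Screen on constraints: k ≥ 0.560 W/(m·K); cost ≤ 10 $/kg. Survivors: material P, material D, material U.
After converting to SI:
  material P: σ_y = 393.0 MPa, ρ = 2690 kg/m³
  material D: σ_y = 54.90 MPa, ρ = 2540 kg/m³
  material U: σ_y = 255.0 MPa, ρ = 8670 kg/m³
  material P: M = 146 kN·m/kg
  material U: M = 29.4 kN·m/kg
  material D: M = 21.6 kN·m/kg
Highest index: material P.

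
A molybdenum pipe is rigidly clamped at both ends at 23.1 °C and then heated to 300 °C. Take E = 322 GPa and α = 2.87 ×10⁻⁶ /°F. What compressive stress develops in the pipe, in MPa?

461 MPa

α = 2.87×10⁻⁶/°F × 9/5 = 5.17×10⁻⁶/K.
ΔT = 276.9 K. Constrained thermal stress σ = E·α·ΔT = 322.0×10³ MPa × 5.17×10⁻⁶ × 276.9 = 461 MPa (compressive).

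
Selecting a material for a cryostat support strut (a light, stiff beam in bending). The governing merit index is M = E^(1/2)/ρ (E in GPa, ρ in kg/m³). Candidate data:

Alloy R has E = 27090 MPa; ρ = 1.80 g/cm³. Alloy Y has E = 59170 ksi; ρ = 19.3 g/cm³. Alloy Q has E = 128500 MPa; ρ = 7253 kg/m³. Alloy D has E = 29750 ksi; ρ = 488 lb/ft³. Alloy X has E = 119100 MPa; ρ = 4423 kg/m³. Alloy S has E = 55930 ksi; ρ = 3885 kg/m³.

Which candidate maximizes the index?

Convert each candidate to consistent units, then evaluate M:
  alloy R: E = 27.09 GPa, ρ = 1800 kg/m³
  alloy Y: E = 408.0 GPa, ρ = 19300 kg/m³
  alloy Q: E = 128.5 GPa, ρ = 7253 kg/m³
  alloy D: E = 205.1 GPa, ρ = 7817 kg/m³
  alloy X: E = 119.1 GPa, ρ = 4423 kg/m³
  alloy S: E = 385.6 GPa, ρ = 3885 kg/m³
  alloy S: M = 5.05×10⁻³
  alloy R: M = 2.89×10⁻³
  alloy X: M = 2.47×10⁻³
  alloy D: M = 1.83×10⁻³
  alloy Q: M = 1.56×10⁻³
  alloy Y: M = 1.05×10⁻³
Alloy S has the largest M.

alloy S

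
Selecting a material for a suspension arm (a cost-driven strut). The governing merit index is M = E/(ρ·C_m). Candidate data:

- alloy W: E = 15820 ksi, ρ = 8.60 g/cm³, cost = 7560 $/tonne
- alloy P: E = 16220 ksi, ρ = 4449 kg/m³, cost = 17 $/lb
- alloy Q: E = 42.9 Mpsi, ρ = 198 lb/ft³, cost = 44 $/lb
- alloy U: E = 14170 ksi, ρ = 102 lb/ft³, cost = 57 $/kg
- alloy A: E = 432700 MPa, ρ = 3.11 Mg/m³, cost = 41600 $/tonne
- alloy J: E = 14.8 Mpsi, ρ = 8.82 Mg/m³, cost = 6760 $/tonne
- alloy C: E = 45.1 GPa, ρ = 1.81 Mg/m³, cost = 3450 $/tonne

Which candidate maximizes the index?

Convert each candidate to consistent units, then evaluate M:
  alloy W: E = 109.1 GPa, ρ = 8600 kg/m³, cost = 7.560 $/kg
  alloy P: E = 111.8 GPa, ρ = 4449 kg/m³, cost = 37.48 $/kg
  alloy Q: E = 295.8 GPa, ρ = 3172 kg/m³, cost = 97.00 $/kg
  alloy U: E = 97.70 GPa, ρ = 1634 kg/m³, cost = 57.00 $/kg
  alloy A: E = 432.7 GPa, ρ = 3110 kg/m³, cost = 41.60 $/kg
  alloy J: E = 102.0 GPa, ρ = 8820 kg/m³, cost = 6.760 $/kg
  alloy C: E = 45.10 GPa, ρ = 1810 kg/m³, cost = 3.450 $/kg
  alloy C: M = 7.22 MN·m per $
  alloy A: M = 3.34 MN·m per $
  alloy J: M = 1.71 MN·m per $
  alloy W: M = 1.68 MN·m per $
  alloy U: M = 1.05 MN·m per $
  alloy Q: M = 0.961 MN·m per $
  alloy P: M = 0.671 MN·m per $
Highest index: alloy C.

alloy C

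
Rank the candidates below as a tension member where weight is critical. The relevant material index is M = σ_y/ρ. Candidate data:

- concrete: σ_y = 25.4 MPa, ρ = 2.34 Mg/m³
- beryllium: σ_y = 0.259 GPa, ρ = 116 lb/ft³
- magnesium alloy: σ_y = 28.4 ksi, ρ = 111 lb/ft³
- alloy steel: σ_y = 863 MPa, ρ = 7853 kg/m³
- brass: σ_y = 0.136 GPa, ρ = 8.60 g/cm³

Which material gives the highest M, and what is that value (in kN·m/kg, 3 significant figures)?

After converting to SI:
  concrete: σ_y = 25.40 MPa, ρ = 2340 kg/m³
  beryllium: σ_y = 259.0 MPa, ρ = 1858 kg/m³
  magnesium alloy: σ_y = 195.8 MPa, ρ = 1778 kg/m³
  alloy steel: σ_y = 863.0 MPa, ρ = 7853 kg/m³
  brass: σ_y = 136.0 MPa, ρ = 8600 kg/m³
  beryllium: M = 139 kN·m/kg
  magnesium alloy: M = 110 kN·m/kg
  alloy steel: M = 110 kN·m/kg
  brass: M = 15.8 kN·m/kg
  concrete: M = 10.9 kN·m/kg
The maximum is for beryllium.

beryllium, M = 139 kN·m/kg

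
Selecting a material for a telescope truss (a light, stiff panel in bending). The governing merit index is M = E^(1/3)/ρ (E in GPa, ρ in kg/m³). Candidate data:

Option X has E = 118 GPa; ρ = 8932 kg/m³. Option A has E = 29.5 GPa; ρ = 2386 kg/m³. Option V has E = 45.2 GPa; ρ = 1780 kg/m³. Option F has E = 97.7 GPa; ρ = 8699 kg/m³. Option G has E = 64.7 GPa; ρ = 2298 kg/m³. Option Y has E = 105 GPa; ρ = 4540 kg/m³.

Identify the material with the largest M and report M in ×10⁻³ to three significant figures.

option V, M = 2.00×10⁻³

Per-candidate index values:
  option V: M = 2.00×10⁻³
  option G: M = 1.75×10⁻³
  option A: M = 1.30×10⁻³
  option Y: M = 1.04×10⁻³
  option X: M = 0.549×10⁻³
  option F: M = 0.529×10⁻³
Option V ranks first.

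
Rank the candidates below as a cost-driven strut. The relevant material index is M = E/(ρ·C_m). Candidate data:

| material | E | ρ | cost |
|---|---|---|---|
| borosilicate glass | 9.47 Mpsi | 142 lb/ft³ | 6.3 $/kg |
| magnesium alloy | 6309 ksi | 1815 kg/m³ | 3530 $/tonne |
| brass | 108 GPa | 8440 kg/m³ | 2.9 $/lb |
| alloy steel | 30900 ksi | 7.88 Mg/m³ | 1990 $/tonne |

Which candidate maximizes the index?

alloy steel

Putting every candidate on a common basis:
  borosilicate glass: E = 65.29 GPa, ρ = 2275 kg/m³, cost = 6.300 $/kg
  magnesium alloy: E = 43.50 GPa, ρ = 1815 kg/m³, cost = 3.530 $/kg
  brass: E = 108.0 GPa, ρ = 8440 kg/m³, cost = 6.393 $/kg
  alloy steel: E = 213.0 GPa, ρ = 7880 kg/m³, cost = 1.990 $/kg
  alloy steel: M = 13.6 MN·m per $
  magnesium alloy: M = 6.79 MN·m per $
  borosilicate glass: M = 4.56 MN·m per $
  brass: M = 2.00 MN·m per $
Highest index: alloy steel.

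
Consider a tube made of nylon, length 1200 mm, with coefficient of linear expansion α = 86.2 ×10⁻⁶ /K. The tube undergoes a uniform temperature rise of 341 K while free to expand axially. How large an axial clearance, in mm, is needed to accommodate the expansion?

ΔL = α·L₀·ΔT = 86.2×10⁻⁶ × 1200 mm × 341.0 K = 35.3 mm.

35.3 mm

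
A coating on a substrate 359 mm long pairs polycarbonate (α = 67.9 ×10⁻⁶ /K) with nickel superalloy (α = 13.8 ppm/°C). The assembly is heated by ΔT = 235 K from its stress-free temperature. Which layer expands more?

α(polycarbonate) = 67.9×10⁻⁶/K vs α(nickel superalloy) = 13.8×10⁻⁶/K.
Higher α expands more for the same ΔT: polycarbonate.

polycarbonate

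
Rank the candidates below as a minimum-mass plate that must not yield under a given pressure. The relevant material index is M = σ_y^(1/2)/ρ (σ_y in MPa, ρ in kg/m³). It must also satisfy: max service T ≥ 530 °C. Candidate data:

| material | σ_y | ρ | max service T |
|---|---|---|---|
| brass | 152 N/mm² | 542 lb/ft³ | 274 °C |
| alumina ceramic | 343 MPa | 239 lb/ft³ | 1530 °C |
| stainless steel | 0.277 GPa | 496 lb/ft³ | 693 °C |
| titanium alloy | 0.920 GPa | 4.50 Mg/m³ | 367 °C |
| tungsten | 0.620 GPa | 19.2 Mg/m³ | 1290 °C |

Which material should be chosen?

alumina ceramic

Screen on constraints: max service T ≥ 530 °C. Survivors: alumina ceramic, stainless steel, tungsten.
Putting every candidate on a common basis:
  alumina ceramic: σ_y = 343.0 MPa, ρ = 3828 kg/m³
  stainless steel: σ_y = 277.0 MPa, ρ = 7945 kg/m³
  tungsten: σ_y = 620.0 MPa, ρ = 19200 kg/m³
  alumina ceramic: M = 4.84×10⁻³
  stainless steel: M = 2.09×10⁻³
  tungsten: M = 1.30×10⁻³
Highest index: alumina ceramic.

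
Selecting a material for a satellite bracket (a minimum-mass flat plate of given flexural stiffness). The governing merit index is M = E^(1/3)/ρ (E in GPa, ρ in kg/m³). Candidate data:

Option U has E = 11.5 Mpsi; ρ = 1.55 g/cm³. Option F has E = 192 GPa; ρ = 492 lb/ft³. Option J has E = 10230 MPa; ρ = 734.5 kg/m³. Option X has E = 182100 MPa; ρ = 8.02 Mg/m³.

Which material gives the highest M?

Putting every candidate on a common basis:
  option U: E = 79.29 GPa, ρ = 1550 kg/m³
  option F: E = 192.0 GPa, ρ = 7881 kg/m³
  option J: E = 10.23 GPa, ρ = 734.5 kg/m³
  option X: E = 182.1 GPa, ρ = 8020 kg/m³
  option J: M = 2.96×10⁻³
  option U: M = 2.77×10⁻³
  option F: M = 0.732×10⁻³
  option X: M = 0.707×10⁻³
Highest index: option J.

option J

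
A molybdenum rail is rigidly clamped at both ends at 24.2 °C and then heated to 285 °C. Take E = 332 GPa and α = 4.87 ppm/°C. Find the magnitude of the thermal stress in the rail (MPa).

ΔT = 260.8 K. Constrained thermal stress σ = E·α·ΔT = 332.0×10³ MPa × 4.87×10⁻⁶ × 260.8 = 422 MPa (compressive).

422 MPa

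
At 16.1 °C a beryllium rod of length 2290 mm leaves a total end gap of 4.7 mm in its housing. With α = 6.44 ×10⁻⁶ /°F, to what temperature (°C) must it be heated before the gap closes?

α = 6.44×10⁻⁶/°F × 9/5 = 11.6×10⁻⁶/K.
α·L₀·ΔT = 4.7 mm ⇒ ΔT = 4.7 / (11.6×10⁻⁶ × 2290.0) = 177.1 K.
T = 16.1 + 177.1 = 193.2 °C.

193 °C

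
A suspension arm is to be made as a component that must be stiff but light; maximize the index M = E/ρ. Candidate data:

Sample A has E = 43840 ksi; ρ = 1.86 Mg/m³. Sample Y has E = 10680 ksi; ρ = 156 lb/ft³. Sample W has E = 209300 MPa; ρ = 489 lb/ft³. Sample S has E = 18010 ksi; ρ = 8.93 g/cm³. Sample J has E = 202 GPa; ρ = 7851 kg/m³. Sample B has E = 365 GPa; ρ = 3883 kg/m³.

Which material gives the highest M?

In SI units:
  sample A: E = 302.3 GPa, ρ = 1860 kg/m³
  sample Y: E = 73.64 GPa, ρ = 2499 kg/m³
  sample W: E = 209.3 GPa, ρ = 7833 kg/m³
  sample S: E = 124.2 GPa, ρ = 8930 kg/m³
  sample J: E = 202.0 GPa, ρ = 7851 kg/m³
  sample B: E = 365.0 GPa, ρ = 3883 kg/m³
  sample A: M = 163 MN·m/kg
  sample B: M = 94.0 MN·m/kg
  sample Y: M = 29.5 MN·m/kg
  sample W: M = 26.7 MN·m/kg
  sample J: M = 25.7 MN·m/kg
  sample S: M = 13.9 MN·m/kg
Sample A ranks first.

sample A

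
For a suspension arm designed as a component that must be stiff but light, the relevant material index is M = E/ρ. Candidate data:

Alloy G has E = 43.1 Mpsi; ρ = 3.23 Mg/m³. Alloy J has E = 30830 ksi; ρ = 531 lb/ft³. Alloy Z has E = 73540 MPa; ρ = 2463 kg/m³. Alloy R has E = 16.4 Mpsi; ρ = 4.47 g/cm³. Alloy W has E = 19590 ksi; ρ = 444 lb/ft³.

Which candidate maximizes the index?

alloy G

Normalizing units and computing the index:
  alloy G: E = 297.2 GPa, ρ = 3230 kg/m³
  alloy J: E = 212.6 GPa, ρ = 8506 kg/m³
  alloy Z: E = 73.54 GPa, ρ = 2463 kg/m³
  alloy R: E = 113.1 GPa, ρ = 4470 kg/m³
  alloy W: E = 135.1 GPa, ρ = 7112 kg/m³
  alloy G: M = 92.0 MN·m/kg
  alloy Z: M = 29.9 MN·m/kg
  alloy R: M = 25.3 MN·m/kg
  alloy J: M = 25.0 MN·m/kg
  alloy W: M = 19.0 MN·m/kg
Alloy G has the largest M.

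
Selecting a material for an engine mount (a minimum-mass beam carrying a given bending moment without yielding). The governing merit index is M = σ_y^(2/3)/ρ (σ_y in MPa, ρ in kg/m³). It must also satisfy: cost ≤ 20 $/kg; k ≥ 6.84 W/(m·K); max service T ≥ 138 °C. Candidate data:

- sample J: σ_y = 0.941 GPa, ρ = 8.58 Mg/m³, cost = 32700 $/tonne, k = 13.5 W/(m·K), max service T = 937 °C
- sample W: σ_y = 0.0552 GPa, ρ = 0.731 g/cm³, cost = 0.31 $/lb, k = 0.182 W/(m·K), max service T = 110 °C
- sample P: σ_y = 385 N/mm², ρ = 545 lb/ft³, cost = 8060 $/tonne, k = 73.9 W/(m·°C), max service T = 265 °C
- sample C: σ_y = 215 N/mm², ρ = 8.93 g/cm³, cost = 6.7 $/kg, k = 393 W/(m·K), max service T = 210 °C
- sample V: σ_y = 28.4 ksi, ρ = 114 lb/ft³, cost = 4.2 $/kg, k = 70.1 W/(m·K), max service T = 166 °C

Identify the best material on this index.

Screen on constraints: cost ≤ 20 $/kg; k ≥ 6.84 W/(m·K); max service T ≥ 138 °C. Survivors: sample P, sample C, sample V.
In SI units:
  sample P: σ_y = 385.0 MPa, ρ = 8730 kg/m³
  sample C: σ_y = 215.0 MPa, ρ = 8930 kg/m³
  sample V: σ_y = 195.8 MPa, ρ = 1826 kg/m³
  sample V: M = 18.5×10⁻³
  sample P: M = 6.06×10⁻³
  sample C: M = 4.02×10⁻³
Sample V has the largest M.

sample V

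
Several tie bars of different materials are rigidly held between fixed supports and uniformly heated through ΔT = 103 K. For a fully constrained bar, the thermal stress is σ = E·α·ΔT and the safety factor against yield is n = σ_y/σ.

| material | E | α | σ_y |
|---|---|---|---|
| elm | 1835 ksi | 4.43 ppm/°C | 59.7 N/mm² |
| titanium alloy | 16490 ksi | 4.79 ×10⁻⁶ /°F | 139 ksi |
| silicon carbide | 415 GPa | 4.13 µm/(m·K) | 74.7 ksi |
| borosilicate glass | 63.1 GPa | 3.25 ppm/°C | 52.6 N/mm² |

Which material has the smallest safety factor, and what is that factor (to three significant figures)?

borosilicate glass, n = 2.49

With everything in SI (GPa, ×10⁻⁶/K, MPa):
  elm: E = 12.65, α = 4.43, σ_y = 59.70 → σ = 5.77 MPa, n = 10.3
  titanium alloy: E = 113.7, α = 8.62, σ_y = 958.4 → σ = 101 MPa, n = 9.49
  silicon carbide: E = 415.0, α = 4.13, σ_y = 515.0 → σ = 177 MPa, n = 2.92
  borosilicate glass: E = 63.10, α = 3.25, σ_y = 52.60 → σ = 21.1 MPa, n = 2.49
Smallest n: borosilicate glass with n = 2.49.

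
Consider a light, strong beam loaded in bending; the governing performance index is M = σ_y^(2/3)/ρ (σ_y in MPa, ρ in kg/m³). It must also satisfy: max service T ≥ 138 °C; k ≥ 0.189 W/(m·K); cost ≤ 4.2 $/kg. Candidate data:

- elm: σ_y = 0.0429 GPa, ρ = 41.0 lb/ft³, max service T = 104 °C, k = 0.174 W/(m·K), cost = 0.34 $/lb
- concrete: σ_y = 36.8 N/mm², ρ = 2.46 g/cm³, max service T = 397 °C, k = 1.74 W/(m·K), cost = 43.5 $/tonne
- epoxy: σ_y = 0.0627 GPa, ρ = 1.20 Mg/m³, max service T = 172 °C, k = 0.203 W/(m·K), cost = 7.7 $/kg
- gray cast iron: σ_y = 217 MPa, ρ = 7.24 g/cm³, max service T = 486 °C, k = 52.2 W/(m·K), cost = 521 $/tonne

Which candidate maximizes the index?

gray cast iron

Screen on constraints: max service T ≥ 138 °C; k ≥ 0.189 W/(m·K); cost ≤ 4.2 $/kg. Survivors: concrete, gray cast iron.
Convert each candidate to consistent units, then evaluate M:
  concrete: σ_y = 36.80 MPa, ρ = 2460 kg/m³
  gray cast iron: σ_y = 217.0 MPa, ρ = 7240 kg/m³
  gray cast iron: M = 4.99×10⁻³
  concrete: M = 4.50×10⁻³
The maximum is for gray cast iron.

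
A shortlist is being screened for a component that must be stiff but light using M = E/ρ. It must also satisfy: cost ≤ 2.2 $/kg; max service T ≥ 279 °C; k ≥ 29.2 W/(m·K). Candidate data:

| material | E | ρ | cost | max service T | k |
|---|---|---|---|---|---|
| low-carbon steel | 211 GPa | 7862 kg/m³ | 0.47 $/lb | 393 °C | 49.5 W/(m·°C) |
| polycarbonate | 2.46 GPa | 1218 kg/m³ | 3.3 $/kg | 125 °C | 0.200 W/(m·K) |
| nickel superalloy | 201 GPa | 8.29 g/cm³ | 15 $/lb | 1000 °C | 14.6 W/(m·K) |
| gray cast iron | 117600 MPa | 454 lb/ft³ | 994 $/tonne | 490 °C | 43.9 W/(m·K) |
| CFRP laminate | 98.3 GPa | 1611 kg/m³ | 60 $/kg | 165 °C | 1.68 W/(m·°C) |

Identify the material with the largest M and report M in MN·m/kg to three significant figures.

Screen on constraints: cost ≤ 2.2 $/kg; max service T ≥ 279 °C; k ≥ 29.2 W/(m·K). Survivors: low-carbon steel, gray cast iron.
After converting to SI:
  low-carbon steel: E = 211.0 GPa, ρ = 7862 kg/m³
  gray cast iron: E = 117.6 GPa, ρ = 7272 kg/m³
  low-carbon steel: M = 26.8 MN·m/kg
  gray cast iron: M = 16.2 MN·m/kg
The maximum is for low-carbon steel.

low-carbon steel, M = 26.8 MN·m/kg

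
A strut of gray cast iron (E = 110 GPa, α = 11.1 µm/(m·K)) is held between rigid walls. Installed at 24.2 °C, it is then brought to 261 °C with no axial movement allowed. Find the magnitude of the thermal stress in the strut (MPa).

289 MPa

ΔT = 236.8 K. Constrained thermal stress σ = E·α·ΔT = 110.0×10³ MPa × 11.1×10⁻⁶ × 236.8 = 289 MPa (compressive).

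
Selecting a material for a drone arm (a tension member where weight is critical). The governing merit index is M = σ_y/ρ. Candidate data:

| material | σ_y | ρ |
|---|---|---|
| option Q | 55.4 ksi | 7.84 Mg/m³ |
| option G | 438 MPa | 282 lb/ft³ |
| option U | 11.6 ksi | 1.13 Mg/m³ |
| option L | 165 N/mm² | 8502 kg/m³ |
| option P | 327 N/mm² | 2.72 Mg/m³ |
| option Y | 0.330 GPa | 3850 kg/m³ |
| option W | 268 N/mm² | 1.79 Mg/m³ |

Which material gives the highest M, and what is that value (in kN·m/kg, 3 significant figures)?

option W, M = 150 kN·m/kg

Putting every candidate on a common basis:
  option Q: σ_y = 382.0 MPa, ρ = 7840 kg/m³
  option G: σ_y = 438.0 MPa, ρ = 4517 kg/m³
  option U: σ_y = 79.98 MPa, ρ = 1130 kg/m³
  option L: σ_y = 165.0 MPa, ρ = 8502 kg/m³
  option P: σ_y = 327.0 MPa, ρ = 2720 kg/m³
  option Y: σ_y = 330.0 MPa, ρ = 3850 kg/m³
  option W: σ_y = 268.0 MPa, ρ = 1790 kg/m³
  option W: M = 150 kN·m/kg
  option P: M = 120 kN·m/kg
  option G: M = 97.0 kN·m/kg
  option Y: M = 85.7 kN·m/kg
  option U: M = 70.8 kN·m/kg
  option Q: M = 48.7 kN·m/kg
  option L: M = 19.4 kN·m/kg
Option W ranks first.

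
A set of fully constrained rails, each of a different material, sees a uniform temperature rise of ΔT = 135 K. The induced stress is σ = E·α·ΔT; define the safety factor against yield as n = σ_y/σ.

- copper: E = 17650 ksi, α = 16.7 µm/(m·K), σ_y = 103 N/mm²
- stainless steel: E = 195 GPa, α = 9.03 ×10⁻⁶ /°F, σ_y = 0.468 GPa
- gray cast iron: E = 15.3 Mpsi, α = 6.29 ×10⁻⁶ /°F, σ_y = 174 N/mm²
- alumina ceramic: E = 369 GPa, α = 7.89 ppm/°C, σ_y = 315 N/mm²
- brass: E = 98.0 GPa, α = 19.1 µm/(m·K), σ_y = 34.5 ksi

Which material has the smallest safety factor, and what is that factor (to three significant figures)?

With everything in SI (GPa, ×10⁻⁶/K, MPa):
  copper: E = 121.7, α = 16.7, σ_y = 103.0 → σ = 274 MPa, n = 0.375
  stainless steel: E = 195.0, α = 16.3, σ_y = 468.0 → σ = 428 MPa, n = 1.09
  gray cast iron: E = 105.5, α = 11.3, σ_y = 174.0 → σ = 161 MPa, n = 1.08
  alumina ceramic: E = 369.0, α = 7.89, σ_y = 315.0 → σ = 393 MPa, n = 0.801
  brass: E = 98.00, α = 19.1, σ_y = 237.9 → σ = 253 MPa, n = 0.941
Copper has the lowest safety factor, n = 0.375.

copper, n = 0.375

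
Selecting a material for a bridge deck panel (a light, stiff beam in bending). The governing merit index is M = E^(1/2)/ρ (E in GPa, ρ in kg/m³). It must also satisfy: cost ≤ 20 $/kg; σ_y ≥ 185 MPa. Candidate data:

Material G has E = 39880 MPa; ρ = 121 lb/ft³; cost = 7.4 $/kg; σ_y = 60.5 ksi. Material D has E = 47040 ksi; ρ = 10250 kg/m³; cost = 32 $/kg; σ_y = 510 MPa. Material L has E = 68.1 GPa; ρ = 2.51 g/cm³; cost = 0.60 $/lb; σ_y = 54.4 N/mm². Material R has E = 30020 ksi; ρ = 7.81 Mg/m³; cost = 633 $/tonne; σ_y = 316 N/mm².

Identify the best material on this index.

Screen on constraints: cost ≤ 20 $/kg; σ_y ≥ 185 MPa. Survivors: material G, material R.
Convert each candidate to consistent units, then evaluate M:
  material G: E = 39.88 GPa, ρ = 1938 kg/m³
  material R: E = 207.0 GPa, ρ = 7810 kg/m³
  material G: M = 3.26×10⁻³
  material R: M = 1.84×10⁻³
Material G has the largest M.

material G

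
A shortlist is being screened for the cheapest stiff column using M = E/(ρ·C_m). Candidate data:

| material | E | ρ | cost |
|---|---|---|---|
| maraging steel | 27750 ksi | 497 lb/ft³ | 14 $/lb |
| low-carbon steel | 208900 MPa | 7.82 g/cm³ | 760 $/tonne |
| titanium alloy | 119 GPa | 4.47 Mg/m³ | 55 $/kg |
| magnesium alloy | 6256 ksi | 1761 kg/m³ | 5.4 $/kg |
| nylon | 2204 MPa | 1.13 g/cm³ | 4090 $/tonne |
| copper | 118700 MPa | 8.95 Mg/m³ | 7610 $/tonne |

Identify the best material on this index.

low-carbon steel

After converting to SI:
  maraging steel: E = 191.3 GPa, ρ = 7961 kg/m³, cost = 30.86 $/kg
  low-carbon steel: E = 208.9 GPa, ρ = 7820 kg/m³, cost = 0.7600 $/kg
  titanium alloy: E = 119.0 GPa, ρ = 4470 kg/m³, cost = 55.00 $/kg
  magnesium alloy: E = 43.13 GPa, ρ = 1761 kg/m³, cost = 5.400 $/kg
  nylon: E = 2.204 GPa, ρ = 1130 kg/m³, cost = 4.090 $/kg
  copper: E = 118.7 GPa, ρ = 8950 kg/m³, cost = 7.610 $/kg
  low-carbon steel: M = 35.1 MN·m per $
  magnesium alloy: M = 4.54 MN·m per $
  copper: M = 1.74 MN·m per $
  maraging steel: M = 0.779 MN·m per $
  titanium alloy: M = 0.484 MN·m per $
  nylon: M = 0.477 MN·m per $
Highest index: low-carbon steel.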